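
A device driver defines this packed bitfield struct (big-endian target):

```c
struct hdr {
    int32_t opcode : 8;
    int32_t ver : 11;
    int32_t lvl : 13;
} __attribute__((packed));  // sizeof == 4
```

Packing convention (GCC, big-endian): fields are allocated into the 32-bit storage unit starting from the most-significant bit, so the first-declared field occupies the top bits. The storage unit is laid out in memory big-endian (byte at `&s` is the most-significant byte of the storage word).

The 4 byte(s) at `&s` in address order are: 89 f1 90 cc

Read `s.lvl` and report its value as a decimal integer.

-3892

[0]=0x89 [1]=0xf1 [2]=0x90 [3]=0xcc (big-endian) → word 0x89f190cc
opcode [24+:8] = (word>>24) & 0xff = 137
ver [13+:11] = (word>>13) & 0x7ff = 1932
lvl [0+:13] = (word>>0) & 0x1fff = 4300  ←
lvl signed 13b, MSB=1: 4300 - 8192 = -3892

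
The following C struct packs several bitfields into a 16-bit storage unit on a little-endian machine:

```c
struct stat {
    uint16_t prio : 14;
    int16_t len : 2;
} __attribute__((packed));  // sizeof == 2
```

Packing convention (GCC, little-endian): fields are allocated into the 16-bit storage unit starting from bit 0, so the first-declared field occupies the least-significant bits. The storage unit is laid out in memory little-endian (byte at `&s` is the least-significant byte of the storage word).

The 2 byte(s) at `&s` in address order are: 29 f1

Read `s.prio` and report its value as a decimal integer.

[0]=0x29 [1]=0xf1 (little-endian) → word 0xf129
prio [0+:14] = (word>>0) & 0x3fff = 12585  ←
len [14+:2] = (word>>14) & 0x3 = 3

12585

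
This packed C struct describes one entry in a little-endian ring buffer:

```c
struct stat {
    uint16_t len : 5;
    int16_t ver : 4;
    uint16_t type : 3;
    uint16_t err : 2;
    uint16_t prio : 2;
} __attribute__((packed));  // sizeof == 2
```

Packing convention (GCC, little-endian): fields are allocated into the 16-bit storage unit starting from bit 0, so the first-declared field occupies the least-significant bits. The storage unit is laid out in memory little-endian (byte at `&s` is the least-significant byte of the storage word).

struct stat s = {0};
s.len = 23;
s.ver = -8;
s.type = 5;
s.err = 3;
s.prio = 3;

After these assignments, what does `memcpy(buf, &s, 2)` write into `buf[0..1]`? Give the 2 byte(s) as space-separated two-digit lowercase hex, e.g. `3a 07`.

[0+:5] len=23 & 0x1f = 0x17; word=0x0017
[5+:4] ver=-8 & 0xf = 0x8; word=0x0117
[9+:3] type=5 & 0x7 = 0x5; word=0x0b17
[12+:2] err=3 & 0x3 = 0x3; word=0x3b17
[14+:2] prio=3 & 0x3 = 0x3; word=0xfb17
word = 0xfb17 → little-endian bytes:
  [0]=0x17  [1]=0xfb

17 fb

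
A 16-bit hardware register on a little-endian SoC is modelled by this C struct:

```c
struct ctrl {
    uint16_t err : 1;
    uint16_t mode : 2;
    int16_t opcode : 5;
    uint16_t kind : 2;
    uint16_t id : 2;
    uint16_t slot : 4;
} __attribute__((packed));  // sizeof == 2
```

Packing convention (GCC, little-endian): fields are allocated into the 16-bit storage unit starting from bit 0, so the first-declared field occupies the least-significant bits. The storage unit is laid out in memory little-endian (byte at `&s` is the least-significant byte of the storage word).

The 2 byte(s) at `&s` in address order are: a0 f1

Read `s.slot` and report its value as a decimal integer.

[0]=0xa0 [1]=0xf1 (little-endian) → word 0xf1a0
err:1 @ bit 0 → (0xf1a0>>0)&0x1 = 0x0
mode:2 @ bit 1 → (0xf1a0>>1)&0x3 = 0x0
opcode:5 @ bit 3 → (0xf1a0>>3)&0x1f = 0x14
kind:2 @ bit 8 → (0xf1a0>>8)&0x3 = 0x1
id:2 @ bit 10 → (0xf1a0>>10)&0x3 = 0x0
slot:4 @ bit 12 → (0xf1a0>>12)&0xf = 0xf  ←

15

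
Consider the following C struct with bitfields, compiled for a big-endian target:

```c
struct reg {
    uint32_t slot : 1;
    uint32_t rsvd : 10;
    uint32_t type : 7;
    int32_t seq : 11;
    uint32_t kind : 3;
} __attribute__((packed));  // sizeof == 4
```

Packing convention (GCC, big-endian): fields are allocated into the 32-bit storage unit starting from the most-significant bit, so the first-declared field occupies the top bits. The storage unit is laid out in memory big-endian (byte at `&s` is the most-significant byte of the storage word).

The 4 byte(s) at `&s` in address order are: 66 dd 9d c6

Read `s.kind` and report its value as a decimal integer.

[0]=0x66 [1]=0xdd [2]=0x9d [3]=0xc6 (big-endian) → word 0x66dd9dc6
slot:1 @ bit 31 → (0x66dd9dc6>>31)&0x1 = 0x0
rsvd:10 @ bit 21 → (0x66dd9dc6>>21)&0x3ff = 0x336
type:7 @ bit 14 → (0x66dd9dc6>>14)&0x7f = 0x76
seq:11 @ bit 3 → (0x66dd9dc6>>3)&0x7ff = 0x3b8
kind:3 @ bit 0 → (0x66dd9dc6>>0)&0x7 = 0x6  ←

6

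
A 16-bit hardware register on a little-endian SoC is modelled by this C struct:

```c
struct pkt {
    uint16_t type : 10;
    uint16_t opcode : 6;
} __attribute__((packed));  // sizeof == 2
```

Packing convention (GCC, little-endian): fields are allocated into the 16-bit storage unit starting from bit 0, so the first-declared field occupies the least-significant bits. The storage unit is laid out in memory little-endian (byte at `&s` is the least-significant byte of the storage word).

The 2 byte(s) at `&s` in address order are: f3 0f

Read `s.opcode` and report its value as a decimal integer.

3

[0]=0xf3 [1]=0x0f (little-endian) → word 0x0ff3
type [0+:10] = (word>>0) & 0x3ff = 1011
opcode [10+:6] = (word>>10) & 0x3f = 3  ←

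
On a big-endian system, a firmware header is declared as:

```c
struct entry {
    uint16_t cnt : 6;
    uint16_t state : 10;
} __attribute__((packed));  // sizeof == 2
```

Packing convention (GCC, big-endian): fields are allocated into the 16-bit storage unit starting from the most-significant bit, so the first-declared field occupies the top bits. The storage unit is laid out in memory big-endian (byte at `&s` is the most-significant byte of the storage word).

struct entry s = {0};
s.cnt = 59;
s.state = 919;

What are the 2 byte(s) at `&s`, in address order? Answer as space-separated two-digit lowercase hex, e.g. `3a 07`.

ef 97

cnt (6b) val=59 bits=0x3b at bit 10: 0xec00
state (10b) val=919 bits=0x397 at bit 0: 0xef97
word = 0xef97 → big-endian bytes:
  [0]=0xef  [1]=0x97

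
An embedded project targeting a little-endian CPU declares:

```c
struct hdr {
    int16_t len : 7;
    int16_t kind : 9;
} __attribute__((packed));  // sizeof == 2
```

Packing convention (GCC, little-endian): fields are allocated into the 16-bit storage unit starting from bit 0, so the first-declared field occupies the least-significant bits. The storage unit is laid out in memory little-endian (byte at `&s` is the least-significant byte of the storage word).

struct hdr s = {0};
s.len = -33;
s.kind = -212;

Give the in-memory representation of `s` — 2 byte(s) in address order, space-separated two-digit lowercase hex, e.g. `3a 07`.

len:7 = -33 → 0x5f << 0 → word 0x005f
kind:9 = -212 → 0x12c << 7 → word 0x965f
word = 0x965f → little-endian bytes:
  [0]=0x5f  [1]=0x96

5f 96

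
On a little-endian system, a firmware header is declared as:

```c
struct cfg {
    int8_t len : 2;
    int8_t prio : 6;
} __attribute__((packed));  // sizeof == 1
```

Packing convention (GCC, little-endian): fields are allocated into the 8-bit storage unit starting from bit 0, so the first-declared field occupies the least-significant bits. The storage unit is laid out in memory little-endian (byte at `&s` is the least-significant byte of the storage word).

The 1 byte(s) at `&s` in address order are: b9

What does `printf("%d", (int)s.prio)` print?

[0]=0xb9 (little-endian) → word 0xb9
len:2 @ bit 0 → (0xb9>>0)&0x3 = 0x1
prio:6 @ bit 2 → (0xb9>>2)&0x3f = 0x2e  ←
prio signed 6b, MSB=1: 46 - 64 = -18

-18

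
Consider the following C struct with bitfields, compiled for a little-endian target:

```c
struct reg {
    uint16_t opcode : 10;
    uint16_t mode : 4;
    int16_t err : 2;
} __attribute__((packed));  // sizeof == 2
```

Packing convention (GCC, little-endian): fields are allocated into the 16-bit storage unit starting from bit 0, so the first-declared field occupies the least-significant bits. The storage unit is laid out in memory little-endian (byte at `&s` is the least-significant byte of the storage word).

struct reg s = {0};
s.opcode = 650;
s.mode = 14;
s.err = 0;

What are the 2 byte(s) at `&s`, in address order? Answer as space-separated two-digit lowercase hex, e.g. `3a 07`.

8a 3a

opcode:10 = 650 → 0x28a << 0 → word 0x028a
mode:4 = 14 → 0xe << 10 → word 0x3a8a
err:2 = 0 → 0x0 << 14 → word 0x3a8a
word = 0x3a8a → little-endian bytes:
  [0]=0x8a  [1]=0x3a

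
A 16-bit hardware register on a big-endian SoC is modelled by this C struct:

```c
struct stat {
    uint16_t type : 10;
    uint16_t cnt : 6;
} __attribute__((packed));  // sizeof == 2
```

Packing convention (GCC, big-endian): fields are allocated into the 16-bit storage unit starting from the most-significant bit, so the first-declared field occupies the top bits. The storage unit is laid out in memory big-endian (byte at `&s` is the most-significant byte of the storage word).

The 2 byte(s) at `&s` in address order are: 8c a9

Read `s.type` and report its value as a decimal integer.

562

[0]=0x8c [1]=0xa9 (big-endian) → word 0x8ca9
type:10 @ bit 6 → (0x8ca9>>6)&0x3ff = 0x232  ←
cnt:6 @ bit 0 → (0x8ca9>>0)&0x3f = 0x29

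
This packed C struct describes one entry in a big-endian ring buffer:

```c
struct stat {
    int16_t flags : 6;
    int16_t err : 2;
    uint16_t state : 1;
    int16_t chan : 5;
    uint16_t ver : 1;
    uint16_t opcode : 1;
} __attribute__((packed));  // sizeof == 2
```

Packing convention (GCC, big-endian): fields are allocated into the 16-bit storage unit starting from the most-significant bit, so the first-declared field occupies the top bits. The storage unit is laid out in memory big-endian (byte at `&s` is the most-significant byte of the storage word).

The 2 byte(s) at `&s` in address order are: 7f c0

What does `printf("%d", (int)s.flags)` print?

[0]=0x7f [1]=0xc0 (big-endian) → word 0x7fc0
flags:6 @ bit 10 → (0x7fc0>>10)&0x3f = 0x1f  ←
err:2 @ bit 8 → (0x7fc0>>8)&0x3 = 0x3
state:1 @ bit 7 → (0x7fc0>>7)&0x1 = 0x1
chan:5 @ bit 2 → (0x7fc0>>2)&0x1f = 0x10
ver:1 @ bit 1 → (0x7fc0>>1)&0x1 = 0x0
opcode:1 @ bit 0 → (0x7fc0>>0)&0x1 = 0x0
flags signed 6b, MSB=0: value = 31

31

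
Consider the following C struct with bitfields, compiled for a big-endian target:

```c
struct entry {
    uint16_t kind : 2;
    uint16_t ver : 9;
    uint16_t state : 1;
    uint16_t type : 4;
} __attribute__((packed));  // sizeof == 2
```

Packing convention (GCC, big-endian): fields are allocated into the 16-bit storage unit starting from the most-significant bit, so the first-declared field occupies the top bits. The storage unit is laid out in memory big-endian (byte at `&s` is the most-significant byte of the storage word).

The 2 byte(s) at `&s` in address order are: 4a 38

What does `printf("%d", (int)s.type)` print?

8

[0]=0x4a [1]=0x38 (big-endian) → word 0x4a38
kind:2 @ bit 14 → (0x4a38>>14)&0x3 = 0x1
ver:9 @ bit 5 → (0x4a38>>5)&0x1ff = 0x51
state:1 @ bit 4 → (0x4a38>>4)&0x1 = 0x1
type:4 @ bit 0 → (0x4a38>>0)&0xf = 0x8  ←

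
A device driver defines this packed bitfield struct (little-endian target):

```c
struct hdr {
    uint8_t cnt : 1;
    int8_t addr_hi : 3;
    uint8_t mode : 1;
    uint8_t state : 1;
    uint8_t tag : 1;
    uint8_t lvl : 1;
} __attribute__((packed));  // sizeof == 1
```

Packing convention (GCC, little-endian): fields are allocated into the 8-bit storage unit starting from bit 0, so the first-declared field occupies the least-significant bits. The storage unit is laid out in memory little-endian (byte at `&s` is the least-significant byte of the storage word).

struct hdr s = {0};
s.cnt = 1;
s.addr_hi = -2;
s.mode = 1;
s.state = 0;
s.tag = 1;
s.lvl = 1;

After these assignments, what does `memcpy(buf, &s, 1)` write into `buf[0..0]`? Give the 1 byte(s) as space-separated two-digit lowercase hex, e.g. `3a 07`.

[0+:1] cnt=1 & 0x1 = 0x1; word=0x01
[1+:3] addr_hi=-2 & 0x7 = 0x6; word=0x0d
[4+:1] mode=1 & 0x1 = 0x1; word=0x1d
[5+:1] state=0 & 0x1 = 0x0; word=0x1d
[6+:1] tag=1 & 0x1 = 0x1; word=0x5d
[7+:1] lvl=1 & 0x1 = 0x1; word=0xdd
word = 0xdd → little-endian bytes:
  [0]=0xdd

dd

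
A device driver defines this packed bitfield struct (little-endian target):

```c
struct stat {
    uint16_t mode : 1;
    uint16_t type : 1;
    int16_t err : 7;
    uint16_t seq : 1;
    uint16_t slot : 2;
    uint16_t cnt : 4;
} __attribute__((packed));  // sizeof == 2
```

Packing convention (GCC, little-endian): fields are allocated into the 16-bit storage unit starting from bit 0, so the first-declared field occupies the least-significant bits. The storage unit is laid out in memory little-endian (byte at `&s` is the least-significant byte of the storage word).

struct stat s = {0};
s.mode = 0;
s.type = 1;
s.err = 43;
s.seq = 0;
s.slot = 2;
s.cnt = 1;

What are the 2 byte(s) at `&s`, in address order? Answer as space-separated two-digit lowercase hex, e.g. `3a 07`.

[0+:1] mode=0 & 0x1 = 0x0; word=0x0000
[1+:1] type=1 & 0x1 = 0x1; word=0x0002
[2+:7] err=43 & 0x7f = 0x2b; word=0x00ae
[9+:1] seq=0 & 0x1 = 0x0; word=0x00ae
[10+:2] slot=2 & 0x3 = 0x2; word=0x08ae
[12+:4] cnt=1 & 0xf = 0x1; word=0x18ae
word = 0x18ae → little-endian bytes:
  [0]=0xae  [1]=0x18

ae 18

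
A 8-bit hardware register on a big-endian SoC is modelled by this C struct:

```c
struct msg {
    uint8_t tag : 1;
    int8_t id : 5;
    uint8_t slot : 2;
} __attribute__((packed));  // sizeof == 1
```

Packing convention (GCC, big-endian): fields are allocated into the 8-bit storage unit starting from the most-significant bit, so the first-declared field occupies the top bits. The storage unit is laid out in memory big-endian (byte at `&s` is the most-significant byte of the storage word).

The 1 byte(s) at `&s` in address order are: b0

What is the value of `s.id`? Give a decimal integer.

[0]=0xb0 (big-endian) → word 0xb0
tag:1 @ bit 7 → (0xb0>>7)&0x1 = 0x1
id:5 @ bit 2 → (0xb0>>2)&0x1f = 0xc  ←
slot:2 @ bit 0 → (0xb0>>0)&0x3 = 0x0
id signed 5b, MSB=0: value = 12

12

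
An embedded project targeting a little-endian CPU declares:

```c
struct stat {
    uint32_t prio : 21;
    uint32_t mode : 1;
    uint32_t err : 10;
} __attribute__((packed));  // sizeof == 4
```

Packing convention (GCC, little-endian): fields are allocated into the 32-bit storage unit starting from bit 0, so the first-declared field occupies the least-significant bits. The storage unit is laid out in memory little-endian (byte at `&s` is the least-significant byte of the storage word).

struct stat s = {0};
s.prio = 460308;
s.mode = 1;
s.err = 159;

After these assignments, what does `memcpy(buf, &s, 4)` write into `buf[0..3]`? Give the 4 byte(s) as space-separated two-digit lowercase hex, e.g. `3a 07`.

14 06 e7 27

prio (21b) val=460308 bits=0x70614 at bit 0: 0x00070614
mode (1b) val=1 bits=0x1 at bit 21: 0x00270614
err (10b) val=159 bits=0x9f at bit 22: 0x27e70614
word = 0x27e70614 → little-endian bytes:
  [0]=0x14  [1]=0x06  [2]=0xe7  [3]=0x27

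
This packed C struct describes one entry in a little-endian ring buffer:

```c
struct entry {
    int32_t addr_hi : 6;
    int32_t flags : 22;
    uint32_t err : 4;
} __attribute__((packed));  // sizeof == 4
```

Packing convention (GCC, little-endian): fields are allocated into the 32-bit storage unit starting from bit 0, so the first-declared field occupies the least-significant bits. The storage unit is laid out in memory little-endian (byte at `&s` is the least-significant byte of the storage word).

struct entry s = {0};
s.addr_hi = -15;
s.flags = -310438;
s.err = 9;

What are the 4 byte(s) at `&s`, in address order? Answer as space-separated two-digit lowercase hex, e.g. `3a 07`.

b1 d6 d0 9e

addr_hi:6 = -15 → 0x31 << 0 → word 0x00000031
flags:22 = -310438 → 0x3b435a << 6 → word 0x0ed0d6b1
err:4 = 9 → 0x9 << 28 → word 0x9ed0d6b1
word = 0x9ed0d6b1 → little-endian bytes:
  [0]=0xb1  [1]=0xd6  [2]=0xd0  [3]=0x9e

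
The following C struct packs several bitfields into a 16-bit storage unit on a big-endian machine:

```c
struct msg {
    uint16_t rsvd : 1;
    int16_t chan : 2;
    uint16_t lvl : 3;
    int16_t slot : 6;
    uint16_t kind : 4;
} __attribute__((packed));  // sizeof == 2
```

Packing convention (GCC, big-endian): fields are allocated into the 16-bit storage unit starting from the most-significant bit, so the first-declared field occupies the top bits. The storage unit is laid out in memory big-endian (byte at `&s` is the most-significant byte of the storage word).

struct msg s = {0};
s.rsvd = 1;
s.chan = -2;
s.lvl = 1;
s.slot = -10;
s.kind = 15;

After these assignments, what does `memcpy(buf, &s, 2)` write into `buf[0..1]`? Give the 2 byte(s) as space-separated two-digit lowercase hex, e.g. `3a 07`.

c7 6f

rsvd (1b) val=1 bits=0x1 at bit 15: 0x8000
chan (2b) val=-2 bits=0x2 at bit 13: 0xc000
lvl (3b) val=1 bits=0x1 at bit 10: 0xc400
slot (6b) val=-10 bits=0x36 at bit 4: 0xc760
kind (4b) val=15 bits=0xf at bit 0: 0xc76f
word = 0xc76f → big-endian bytes:
  [0]=0xc7  [1]=0x6f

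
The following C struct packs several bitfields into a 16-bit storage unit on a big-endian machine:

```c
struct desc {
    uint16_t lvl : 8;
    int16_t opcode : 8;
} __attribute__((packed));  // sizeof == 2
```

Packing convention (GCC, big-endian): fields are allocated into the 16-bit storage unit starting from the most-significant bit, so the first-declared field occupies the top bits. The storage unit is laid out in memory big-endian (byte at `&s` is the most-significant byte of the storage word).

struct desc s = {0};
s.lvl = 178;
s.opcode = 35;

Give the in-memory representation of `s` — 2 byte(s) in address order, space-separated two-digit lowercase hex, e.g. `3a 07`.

b2 23

lvl:8 = 178 → 0xb2 << 8 → word 0xb200
opcode:8 = 35 → 0x23 << 0 → word 0xb223
word = 0xb223 → big-endian bytes:
  [0]=0xb2  [1]=0x23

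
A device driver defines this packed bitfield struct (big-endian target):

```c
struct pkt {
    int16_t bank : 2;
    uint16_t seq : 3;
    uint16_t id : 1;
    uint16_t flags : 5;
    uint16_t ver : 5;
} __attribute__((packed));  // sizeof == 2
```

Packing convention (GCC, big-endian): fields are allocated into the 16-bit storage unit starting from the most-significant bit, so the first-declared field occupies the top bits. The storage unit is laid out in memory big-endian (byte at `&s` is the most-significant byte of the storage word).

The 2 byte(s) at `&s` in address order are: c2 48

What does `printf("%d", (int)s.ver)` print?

[0]=0xc2 [1]=0x48 (big-endian) → word 0xc248
bank:2 @ bit 14 → (0xc248>>14)&0x3 = 0x3
seq:3 @ bit 11 → (0xc248>>11)&0x7 = 0x0
id:1 @ bit 10 → (0xc248>>10)&0x1 = 0x0
flags:5 @ bit 5 → (0xc248>>5)&0x1f = 0x12
ver:5 @ bit 0 → (0xc248>>0)&0x1f = 0x8  ←

8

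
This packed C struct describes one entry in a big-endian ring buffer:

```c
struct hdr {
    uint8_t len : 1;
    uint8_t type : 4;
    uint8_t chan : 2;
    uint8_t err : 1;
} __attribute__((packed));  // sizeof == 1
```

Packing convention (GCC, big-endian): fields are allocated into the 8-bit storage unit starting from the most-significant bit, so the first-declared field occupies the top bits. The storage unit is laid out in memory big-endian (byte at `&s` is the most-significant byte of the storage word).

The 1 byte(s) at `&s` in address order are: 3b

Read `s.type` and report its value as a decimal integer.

[0]=0x3b (big-endian) → word 0x3b
len:1 @ bit 7 → (0x3b>>7)&0x1 = 0x0
type:4 @ bit 3 → (0x3b>>3)&0xf = 0x7  ←
chan:2 @ bit 1 → (0x3b>>1)&0x3 = 0x1
err:1 @ bit 0 → (0x3b>>0)&0x1 = 0x1

7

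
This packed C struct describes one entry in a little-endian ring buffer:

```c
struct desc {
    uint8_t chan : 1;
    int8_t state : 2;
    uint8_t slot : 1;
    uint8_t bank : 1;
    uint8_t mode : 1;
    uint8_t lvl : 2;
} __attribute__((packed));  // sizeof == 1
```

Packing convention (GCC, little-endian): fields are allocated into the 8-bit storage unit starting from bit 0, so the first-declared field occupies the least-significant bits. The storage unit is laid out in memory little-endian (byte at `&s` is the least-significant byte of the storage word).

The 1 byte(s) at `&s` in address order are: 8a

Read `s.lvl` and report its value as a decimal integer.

2

[0]=0x8a (little-endian) → word 0x8a
chan [0+:1] = (word>>0) & 0x1 = 0
state [1+:2] = (word>>1) & 0x3 = 1
slot [3+:1] = (word>>3) & 0x1 = 1
bank [4+:1] = (word>>4) & 0x1 = 0
mode [5+:1] = (word>>5) & 0x1 = 0
lvl [6+:2] = (word>>6) & 0x3 = 2  ←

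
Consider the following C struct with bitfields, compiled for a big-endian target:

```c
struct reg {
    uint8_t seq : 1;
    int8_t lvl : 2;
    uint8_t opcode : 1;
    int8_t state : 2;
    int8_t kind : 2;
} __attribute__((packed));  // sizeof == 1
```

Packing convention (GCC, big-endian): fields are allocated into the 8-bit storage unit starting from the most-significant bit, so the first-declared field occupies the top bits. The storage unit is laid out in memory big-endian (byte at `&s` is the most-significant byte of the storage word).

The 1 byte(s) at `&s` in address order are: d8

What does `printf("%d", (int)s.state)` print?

[0]=0xd8 (big-endian) → word 0xd8
seq [7+:1] = (word>>7) & 0x1 = 1
lvl [5+:2] = (word>>5) & 0x3 = 2
opcode [4+:1] = (word>>4) & 0x1 = 1
state [2+:2] = (word>>2) & 0x3 = 2  ←
kind [0+:2] = (word>>0) & 0x3 = 0
state signed 2b, MSB=1: 2 - 4 = -2

-2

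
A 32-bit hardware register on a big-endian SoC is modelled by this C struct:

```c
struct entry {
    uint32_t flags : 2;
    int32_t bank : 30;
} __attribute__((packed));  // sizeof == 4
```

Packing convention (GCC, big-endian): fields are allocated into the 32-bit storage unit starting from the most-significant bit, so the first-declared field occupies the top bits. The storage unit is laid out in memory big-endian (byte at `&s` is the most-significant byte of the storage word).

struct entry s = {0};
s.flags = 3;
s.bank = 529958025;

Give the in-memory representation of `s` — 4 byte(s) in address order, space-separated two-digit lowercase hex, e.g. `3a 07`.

df 96 84 89

[30+:2] flags=3 & 0x3 = 0x3; word=0xc0000000
[0+:30] bank=529958025 & 0x3fffffff = 0x1f968489; word=0xdf968489
word = 0xdf968489 → big-endian bytes:
  [0]=0xdf  [1]=0x96  [2]=0x84  [3]=0x89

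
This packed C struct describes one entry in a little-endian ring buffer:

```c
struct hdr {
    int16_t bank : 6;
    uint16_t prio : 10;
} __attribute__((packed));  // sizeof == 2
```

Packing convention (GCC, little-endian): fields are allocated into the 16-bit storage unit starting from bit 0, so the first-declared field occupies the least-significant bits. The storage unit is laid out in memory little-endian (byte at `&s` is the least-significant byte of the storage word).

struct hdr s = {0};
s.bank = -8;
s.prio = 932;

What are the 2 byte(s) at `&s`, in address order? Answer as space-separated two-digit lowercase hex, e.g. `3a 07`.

[0+:6] bank=-8 & 0x3f = 0x38; word=0x0038
[6+:10] prio=932 & 0x3ff = 0x3a4; word=0xe938
word = 0xe938 → little-endian bytes:
  [0]=0x38  [1]=0xe9

38 e9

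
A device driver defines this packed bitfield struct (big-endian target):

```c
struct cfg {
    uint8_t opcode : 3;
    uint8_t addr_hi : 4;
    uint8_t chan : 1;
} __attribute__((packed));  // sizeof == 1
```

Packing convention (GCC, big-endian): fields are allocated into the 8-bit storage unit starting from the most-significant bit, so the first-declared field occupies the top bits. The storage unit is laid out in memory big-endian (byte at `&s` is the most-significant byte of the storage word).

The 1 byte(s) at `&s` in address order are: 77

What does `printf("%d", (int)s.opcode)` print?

3

[0]=0x77 (big-endian) → word 0x77
opcode:3 @ bit 5 → (0x77>>5)&0x7 = 0x3  ←
addr_hi:4 @ bit 1 → (0x77>>1)&0xf = 0xb
chan:1 @ bit 0 → (0x77>>0)&0x1 = 0x1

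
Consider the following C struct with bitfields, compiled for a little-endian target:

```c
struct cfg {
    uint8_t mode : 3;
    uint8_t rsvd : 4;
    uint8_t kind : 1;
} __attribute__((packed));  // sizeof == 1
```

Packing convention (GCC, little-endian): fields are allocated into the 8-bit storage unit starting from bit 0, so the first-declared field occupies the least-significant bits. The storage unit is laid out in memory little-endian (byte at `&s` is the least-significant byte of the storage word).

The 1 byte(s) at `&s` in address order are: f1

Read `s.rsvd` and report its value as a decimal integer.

14

[0]=0xf1 (little-endian) → word 0xf1
mode [0+:3] = (word>>0) & 0x7 = 1
rsvd [3+:4] = (word>>3) & 0xf = 14  ←
kind [7+:1] = (word>>7) & 0x1 = 1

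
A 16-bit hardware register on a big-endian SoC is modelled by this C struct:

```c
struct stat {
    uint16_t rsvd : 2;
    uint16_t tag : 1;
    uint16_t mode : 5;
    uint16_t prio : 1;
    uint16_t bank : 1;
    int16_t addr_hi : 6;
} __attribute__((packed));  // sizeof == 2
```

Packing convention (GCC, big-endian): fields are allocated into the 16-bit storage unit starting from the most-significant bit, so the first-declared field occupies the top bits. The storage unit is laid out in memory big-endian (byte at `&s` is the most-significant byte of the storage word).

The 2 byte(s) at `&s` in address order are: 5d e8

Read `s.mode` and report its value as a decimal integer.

[0]=0x5d [1]=0xe8 (big-endian) → word 0x5de8
rsvd [14+:2] = (word>>14) & 0x3 = 1
tag [13+:1] = (word>>13) & 0x1 = 0
mode [8+:5] = (word>>8) & 0x1f = 29  ←
prio [7+:1] = (word>>7) & 0x1 = 1
bank [6+:1] = (word>>6) & 0x1 = 1
addr_hi [0+:6] = (word>>0) & 0x3f = 40

29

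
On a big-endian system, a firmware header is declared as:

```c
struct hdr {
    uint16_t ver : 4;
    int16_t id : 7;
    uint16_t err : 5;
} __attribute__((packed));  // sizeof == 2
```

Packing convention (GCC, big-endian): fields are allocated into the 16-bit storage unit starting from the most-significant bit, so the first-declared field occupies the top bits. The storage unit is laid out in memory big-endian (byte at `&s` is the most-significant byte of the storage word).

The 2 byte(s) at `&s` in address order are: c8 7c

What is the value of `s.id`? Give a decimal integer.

[0]=0xc8 [1]=0x7c (big-endian) → word 0xc87c
ver:4 @ bit 12 → (0xc87c>>12)&0xf = 0xc
id:7 @ bit 5 → (0xc87c>>5)&0x7f = 0x43  ←
err:5 @ bit 0 → (0xc87c>>0)&0x1f = 0x1c
id signed 7b, MSB=1: 67 - 128 = -61

-61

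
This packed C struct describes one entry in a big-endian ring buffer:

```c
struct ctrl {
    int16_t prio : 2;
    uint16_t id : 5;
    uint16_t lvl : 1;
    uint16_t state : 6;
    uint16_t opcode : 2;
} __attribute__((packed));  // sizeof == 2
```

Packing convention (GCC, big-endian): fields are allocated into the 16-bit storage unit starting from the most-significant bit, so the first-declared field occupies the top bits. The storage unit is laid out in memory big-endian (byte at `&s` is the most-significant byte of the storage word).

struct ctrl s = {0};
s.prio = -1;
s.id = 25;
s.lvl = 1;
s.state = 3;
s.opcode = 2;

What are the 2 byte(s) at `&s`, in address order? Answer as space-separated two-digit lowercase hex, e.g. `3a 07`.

[14+:2] prio=-1 & 0x3 = 0x3; word=0xc000
[9+:5] id=25 & 0x1f = 0x19; word=0xf200
[8+:1] lvl=1 & 0x1 = 0x1; word=0xf300
[2+:6] state=3 & 0x3f = 0x3; word=0xf30c
[0+:2] opcode=2 & 0x3 = 0x2; word=0xf30e
word = 0xf30e → big-endian bytes:
  [0]=0xf3  [1]=0x0e

f3 0e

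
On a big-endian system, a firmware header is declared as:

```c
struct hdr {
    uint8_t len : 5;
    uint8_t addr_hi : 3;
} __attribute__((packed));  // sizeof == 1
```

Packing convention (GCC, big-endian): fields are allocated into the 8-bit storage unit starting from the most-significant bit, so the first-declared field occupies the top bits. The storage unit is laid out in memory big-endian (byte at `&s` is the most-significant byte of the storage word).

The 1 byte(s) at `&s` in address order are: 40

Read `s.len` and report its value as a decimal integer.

8

[0]=0x40 (big-endian) → word 0x40
len:5 @ bit 3 → (0x40>>3)&0x1f = 0x8  ←
addr_hi:3 @ bit 0 → (0x40>>0)&0x7 = 0x0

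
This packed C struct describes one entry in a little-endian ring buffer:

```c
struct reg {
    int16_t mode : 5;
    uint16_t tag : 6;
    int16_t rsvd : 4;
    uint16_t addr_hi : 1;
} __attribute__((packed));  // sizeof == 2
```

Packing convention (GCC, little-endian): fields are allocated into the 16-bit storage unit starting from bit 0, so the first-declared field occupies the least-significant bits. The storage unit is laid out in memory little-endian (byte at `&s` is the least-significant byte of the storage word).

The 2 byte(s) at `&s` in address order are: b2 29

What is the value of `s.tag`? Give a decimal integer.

13

[0]=0xb2 [1]=0x29 (little-endian) → word 0x29b2
mode:5 @ bit 0 → (0x29b2>>0)&0x1f = 0x12
tag:6 @ bit 5 → (0x29b2>>5)&0x3f = 0xd  ←
rsvd:4 @ bit 11 → (0x29b2>>11)&0xf = 0x5
addr_hi:1 @ bit 15 → (0x29b2>>15)&0x1 = 0x0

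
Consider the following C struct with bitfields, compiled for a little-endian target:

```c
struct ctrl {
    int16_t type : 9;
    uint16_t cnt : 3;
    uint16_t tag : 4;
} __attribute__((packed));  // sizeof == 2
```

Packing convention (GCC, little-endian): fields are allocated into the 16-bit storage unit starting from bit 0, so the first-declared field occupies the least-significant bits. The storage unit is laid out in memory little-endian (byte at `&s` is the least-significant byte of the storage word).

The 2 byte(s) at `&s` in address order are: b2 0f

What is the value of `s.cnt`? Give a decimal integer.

7

[0]=0xb2 [1]=0x0f (little-endian) → word 0x0fb2
type [0+:9] = (word>>0) & 0x1ff = 434
cnt [9+:3] = (word>>9) & 0x7 = 7  ←
tag [12+:4] = (word>>12) & 0xf = 0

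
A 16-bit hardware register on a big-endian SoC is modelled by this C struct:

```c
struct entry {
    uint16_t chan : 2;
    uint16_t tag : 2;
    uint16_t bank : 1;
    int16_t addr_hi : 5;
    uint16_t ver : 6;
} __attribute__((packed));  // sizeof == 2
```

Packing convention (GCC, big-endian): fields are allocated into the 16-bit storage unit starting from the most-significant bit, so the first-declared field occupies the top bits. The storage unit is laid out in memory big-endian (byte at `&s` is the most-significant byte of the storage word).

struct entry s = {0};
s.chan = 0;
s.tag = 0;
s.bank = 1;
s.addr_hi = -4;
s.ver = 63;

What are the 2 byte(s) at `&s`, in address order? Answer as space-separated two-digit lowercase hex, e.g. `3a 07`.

chan:2 = 0 → 0x0 << 14 → word 0x0000
tag:2 = 0 → 0x0 << 12 → word 0x0000
bank:1 = 1 → 0x1 << 11 → word 0x0800
addr_hi:5 = -4 → 0x1c << 6 → word 0x0f00
ver:6 = 63 → 0x3f << 0 → word 0x0f3f
word = 0x0f3f → big-endian bytes:
  [0]=0x0f  [1]=0x3f

0f 3f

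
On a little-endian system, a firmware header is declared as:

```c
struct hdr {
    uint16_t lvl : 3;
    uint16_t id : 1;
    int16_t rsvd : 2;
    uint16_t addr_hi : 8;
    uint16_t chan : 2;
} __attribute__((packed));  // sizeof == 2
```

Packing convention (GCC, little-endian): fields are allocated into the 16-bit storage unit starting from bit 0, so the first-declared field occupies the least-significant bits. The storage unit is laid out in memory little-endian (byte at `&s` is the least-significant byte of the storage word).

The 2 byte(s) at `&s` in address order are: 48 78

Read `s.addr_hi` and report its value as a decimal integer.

225

[0]=0x48 [1]=0x78 (little-endian) → word 0x7848
lvl [0+:3] = (word>>0) & 0x7 = 0
id [3+:1] = (word>>3) & 0x1 = 1
rsvd [4+:2] = (word>>4) & 0x3 = 0
addr_hi [6+:8] = (word>>6) & 0xff = 225  ←
chan [14+:2] = (word>>14) & 0x3 = 1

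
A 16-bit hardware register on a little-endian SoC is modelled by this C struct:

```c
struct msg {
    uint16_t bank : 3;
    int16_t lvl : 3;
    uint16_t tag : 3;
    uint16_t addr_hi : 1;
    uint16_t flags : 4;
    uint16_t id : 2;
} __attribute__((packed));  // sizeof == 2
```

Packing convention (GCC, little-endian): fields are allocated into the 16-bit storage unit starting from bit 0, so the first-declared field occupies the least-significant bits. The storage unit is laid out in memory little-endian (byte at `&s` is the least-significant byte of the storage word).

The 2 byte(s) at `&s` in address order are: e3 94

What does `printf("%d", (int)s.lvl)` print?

[0]=0xe3 [1]=0x94 (little-endian) → word 0x94e3
bank [0+:3] = (word>>0) & 0x7 = 3
lvl [3+:3] = (word>>3) & 0x7 = 4  ←
tag [6+:3] = (word>>6) & 0x7 = 3
addr_hi [9+:1] = (word>>9) & 0x1 = 0
flags [10+:4] = (word>>10) & 0xf = 5
id [14+:2] = (word>>14) & 0x3 = 2
lvl signed 3b, MSB=1: 4 - 8 = -4

-4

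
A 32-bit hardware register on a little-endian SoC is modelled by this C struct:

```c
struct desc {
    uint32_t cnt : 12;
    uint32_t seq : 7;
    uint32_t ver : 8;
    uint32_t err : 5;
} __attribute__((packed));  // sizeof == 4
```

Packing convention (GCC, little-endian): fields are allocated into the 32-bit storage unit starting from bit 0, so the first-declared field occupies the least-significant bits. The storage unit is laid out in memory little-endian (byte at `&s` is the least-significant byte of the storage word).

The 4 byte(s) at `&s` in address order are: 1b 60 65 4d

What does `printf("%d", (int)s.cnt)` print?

[0]=0x1b [1]=0x60 [2]=0x65 [3]=0x4d (little-endian) → word 0x4d65601b
cnt:12 @ bit 0 → (0x4d65601b>>0)&0xfff = 0x1b  ←
seq:7 @ bit 12 → (0x4d65601b>>12)&0x7f = 0x56
ver:8 @ bit 19 → (0x4d65601b>>19)&0xff = 0xac
err:5 @ bit 27 → (0x4d65601b>>27)&0x1f = 0x9

27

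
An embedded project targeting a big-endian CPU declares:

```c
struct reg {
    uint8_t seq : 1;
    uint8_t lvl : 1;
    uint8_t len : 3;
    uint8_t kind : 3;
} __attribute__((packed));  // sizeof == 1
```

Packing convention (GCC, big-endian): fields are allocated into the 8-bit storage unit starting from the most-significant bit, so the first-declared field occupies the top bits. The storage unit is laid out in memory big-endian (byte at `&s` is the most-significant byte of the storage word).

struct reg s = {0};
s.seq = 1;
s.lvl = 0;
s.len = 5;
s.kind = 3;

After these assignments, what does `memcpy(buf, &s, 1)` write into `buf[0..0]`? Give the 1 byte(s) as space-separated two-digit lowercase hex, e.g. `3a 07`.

[7+:1] seq=1 & 0x1 = 0x1; word=0x80
[6+:1] lvl=0 & 0x1 = 0x0; word=0x80
[3+:3] len=5 & 0x7 = 0x5; word=0xa8
[0+:3] kind=3 & 0x7 = 0x3; word=0xab
word = 0xab → big-endian bytes:
  [0]=0xab

ab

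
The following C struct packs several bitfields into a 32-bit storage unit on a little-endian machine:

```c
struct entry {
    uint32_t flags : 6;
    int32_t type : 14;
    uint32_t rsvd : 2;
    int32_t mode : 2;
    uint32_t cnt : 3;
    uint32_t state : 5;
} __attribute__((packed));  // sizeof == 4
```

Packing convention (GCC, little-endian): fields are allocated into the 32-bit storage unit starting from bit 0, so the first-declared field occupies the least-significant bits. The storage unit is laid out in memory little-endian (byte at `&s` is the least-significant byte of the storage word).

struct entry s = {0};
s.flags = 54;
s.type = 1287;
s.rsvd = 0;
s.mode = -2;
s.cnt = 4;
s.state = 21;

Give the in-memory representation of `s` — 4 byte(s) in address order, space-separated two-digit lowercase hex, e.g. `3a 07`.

f6 41 81 ac

[0+:6] flags=54 & 0x3f = 0x36; word=0x00000036
[6+:14] type=1287 & 0x3fff = 0x507; word=0x000141f6
[20+:2] rsvd=0 & 0x3 = 0x0; word=0x000141f6
[22+:2] mode=-2 & 0x3 = 0x2; word=0x008141f6
[24+:3] cnt=4 & 0x7 = 0x4; word=0x048141f6
[27+:5] state=21 & 0x1f = 0x15; word=0xac8141f6
word = 0xac8141f6 → little-endian bytes:
  [0]=0xf6  [1]=0x41  [2]=0x81  [3]=0xac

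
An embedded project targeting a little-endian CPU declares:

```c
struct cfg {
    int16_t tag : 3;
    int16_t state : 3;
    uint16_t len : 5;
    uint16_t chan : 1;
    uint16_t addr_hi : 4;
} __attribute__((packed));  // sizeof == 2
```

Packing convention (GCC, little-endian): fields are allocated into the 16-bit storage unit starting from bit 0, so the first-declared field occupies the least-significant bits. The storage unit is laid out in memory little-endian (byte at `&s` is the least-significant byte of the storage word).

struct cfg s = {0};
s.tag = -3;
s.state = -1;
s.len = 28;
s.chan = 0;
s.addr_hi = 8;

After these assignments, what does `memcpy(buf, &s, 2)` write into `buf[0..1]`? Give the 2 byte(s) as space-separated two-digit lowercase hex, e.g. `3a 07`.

tag (3b) val=-3 bits=0x5 at bit 0: 0x0005
state (3b) val=-1 bits=0x7 at bit 3: 0x003d
len (5b) val=28 bits=0x1c at bit 6: 0x073d
chan (1b) val=0 bits=0x0 at bit 11: 0x073d
addr_hi (4b) val=8 bits=0x8 at bit 12: 0x873d
word = 0x873d → little-endian bytes:
  [0]=0x3d  [1]=0x87

3d 87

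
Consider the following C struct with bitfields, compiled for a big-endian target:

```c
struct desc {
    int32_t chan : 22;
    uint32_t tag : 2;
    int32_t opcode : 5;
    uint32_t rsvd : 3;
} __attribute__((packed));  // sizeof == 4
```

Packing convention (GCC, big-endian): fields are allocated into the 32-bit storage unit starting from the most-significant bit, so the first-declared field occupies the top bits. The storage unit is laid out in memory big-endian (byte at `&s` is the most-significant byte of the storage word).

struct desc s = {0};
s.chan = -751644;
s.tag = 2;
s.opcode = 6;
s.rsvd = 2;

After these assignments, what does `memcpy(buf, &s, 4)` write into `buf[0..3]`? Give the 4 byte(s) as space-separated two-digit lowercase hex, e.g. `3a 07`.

chan (22b) val=-751644 bits=0x3487e4 at bit 10: 0xd21f9000
tag (2b) val=2 bits=0x2 at bit 8: 0xd21f9200
opcode (5b) val=6 bits=0x6 at bit 3: 0xd21f9230
rsvd (3b) val=2 bits=0x2 at bit 0: 0xd21f9232
word = 0xd21f9232 → big-endian bytes:
  [0]=0xd2  [1]=0x1f  [2]=0x92  [3]=0x32

d2 1f 92 32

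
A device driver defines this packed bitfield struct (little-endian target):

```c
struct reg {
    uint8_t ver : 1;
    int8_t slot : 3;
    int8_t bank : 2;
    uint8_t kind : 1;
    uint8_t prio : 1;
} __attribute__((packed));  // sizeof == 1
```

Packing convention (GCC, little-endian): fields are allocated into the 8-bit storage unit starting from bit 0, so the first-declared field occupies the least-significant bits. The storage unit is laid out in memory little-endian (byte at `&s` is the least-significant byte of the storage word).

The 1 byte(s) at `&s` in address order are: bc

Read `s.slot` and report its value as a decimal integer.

[0]=0xbc (little-endian) → word 0xbc
ver:1 @ bit 0 → (0xbc>>0)&0x1 = 0x0
slot:3 @ bit 1 → (0xbc>>1)&0x7 = 0x6  ←
bank:2 @ bit 4 → (0xbc>>4)&0x3 = 0x3
kind:1 @ bit 6 → (0xbc>>6)&0x1 = 0x0
prio:1 @ bit 7 → (0xbc>>7)&0x1 = 0x1
slot signed 3b, MSB=1: 6 - 8 = -2

-2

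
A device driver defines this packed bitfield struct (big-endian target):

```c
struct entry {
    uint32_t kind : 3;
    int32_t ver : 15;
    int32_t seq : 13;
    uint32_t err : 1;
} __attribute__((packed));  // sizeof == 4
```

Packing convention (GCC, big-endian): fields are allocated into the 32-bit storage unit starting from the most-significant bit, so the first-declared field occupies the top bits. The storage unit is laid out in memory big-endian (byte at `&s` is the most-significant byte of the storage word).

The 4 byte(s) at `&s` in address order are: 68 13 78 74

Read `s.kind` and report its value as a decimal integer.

[0]=0x68 [1]=0x13 [2]=0x78 [3]=0x74 (big-endian) → word 0x68137874
kind [29+:3] = (word>>29) & 0x7 = 3  ←
ver [14+:15] = (word>>14) & 0x7fff = 8269
seq [1+:13] = (word>>1) & 0x1fff = 7226
err [0+:1] = (word>>0) & 0x1 = 0

3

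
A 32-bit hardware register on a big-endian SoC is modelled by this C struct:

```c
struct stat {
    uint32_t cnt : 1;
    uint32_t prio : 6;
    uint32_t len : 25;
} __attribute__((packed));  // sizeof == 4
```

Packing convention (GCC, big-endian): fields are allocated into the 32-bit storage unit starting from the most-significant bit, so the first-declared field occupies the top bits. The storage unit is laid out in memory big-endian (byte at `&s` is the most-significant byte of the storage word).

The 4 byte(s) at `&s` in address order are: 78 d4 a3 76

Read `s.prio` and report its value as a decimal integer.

[0]=0x78 [1]=0xd4 [2]=0xa3 [3]=0x76 (big-endian) → word 0x78d4a376
cnt:1 @ bit 31 → (0x78d4a376>>31)&0x1 = 0x0
prio:6 @ bit 25 → (0x78d4a376>>25)&0x3f = 0x3c  ←
len:25 @ bit 0 → (0x78d4a376>>0)&0x1ffffff = 0xd4a376

60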